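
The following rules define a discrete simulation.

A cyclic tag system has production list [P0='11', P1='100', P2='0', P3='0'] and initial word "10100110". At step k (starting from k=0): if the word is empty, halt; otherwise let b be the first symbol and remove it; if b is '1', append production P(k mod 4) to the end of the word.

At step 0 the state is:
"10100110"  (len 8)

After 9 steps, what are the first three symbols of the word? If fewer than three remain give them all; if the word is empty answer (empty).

101

0) "10100110"  (len 8)
1) "010011011"  (len 9)
2) "10011011"  (len 8)
3) "00110110"  (len 8)
4) "0110110"  (len 7)
5) "110110"  (len 6)
6) "10110100"  (len 8)
7) "01101000"  (len 8)
8) "1101000"  (len 7)
9) "10100011"  (len 8)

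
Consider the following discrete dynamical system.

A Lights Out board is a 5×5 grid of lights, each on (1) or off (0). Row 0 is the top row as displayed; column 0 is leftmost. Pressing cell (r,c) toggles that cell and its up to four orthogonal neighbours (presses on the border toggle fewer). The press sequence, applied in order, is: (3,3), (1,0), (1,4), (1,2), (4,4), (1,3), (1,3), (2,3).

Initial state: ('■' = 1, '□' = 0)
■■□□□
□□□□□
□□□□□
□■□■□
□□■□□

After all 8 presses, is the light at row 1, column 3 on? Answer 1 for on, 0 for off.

gen 0: ■■□□□
□□□□□
□□□□□
□■□■□
□□■□□
gen 1: ■■□□□
□□□□□
□□□■□
□■■□■
□□■■□
gen 2: □■□□□
■■□□□
■□□■□
□■■□■
□□■■□
gen 3: □■□□■
■■□■■
■□□■■
□■■□■
□□■■□
gen 4: □■■□■
■□■□■
■□■■■
□■■□■
□□■■□
gen 5: □■■□■
■□■□■
■□■■■
□■■□□
□□■□■
gen 6: □■■■■
■□□■□
■□■□■
□■■□□
□□■□■
gen 7: □■■□■
■□■□■
■□■■■
□■■□□
□□■□■
gen 8: □■■□■
■□■■■
■□□□□
□■■■□
□□■□■

1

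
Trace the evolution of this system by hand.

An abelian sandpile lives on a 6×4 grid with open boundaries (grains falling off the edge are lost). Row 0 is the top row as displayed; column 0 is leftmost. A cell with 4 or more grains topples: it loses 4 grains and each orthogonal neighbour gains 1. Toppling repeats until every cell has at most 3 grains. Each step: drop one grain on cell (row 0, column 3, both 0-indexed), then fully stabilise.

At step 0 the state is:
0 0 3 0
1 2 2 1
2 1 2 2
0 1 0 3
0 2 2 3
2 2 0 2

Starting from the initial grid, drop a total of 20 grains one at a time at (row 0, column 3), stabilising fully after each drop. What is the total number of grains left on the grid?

40

0) 0 0 3 0
1 2 2 1
2 1 2 2
0 1 0 3
0 2 2 3
2 2 0 2
1) 0 0 3 1
1 2 2 1
2 1 2 2
0 1 0 3
0 2 2 3
2 2 0 2
2) 0 0 3 2
1 2 2 1
2 1 2 2
0 1 0 3
0 2 2 3
2 2 0 2
3) 0 0 3 3
1 2 2 1
2 1 2 2
0 1 0 3
0 2 2 3
2 2 0 2
4) 0 1 0 1
1 2 3 2
2 1 2 2
0 1 0 3
0 2 2 3
2 2 0 2
5) 0 1 0 2
1 2 3 2
2 1 2 2
0 1 0 3
0 2 2 3
2 2 0 2
6) 0 1 0 3
1 2 3 2
2 1 2 2
0 1 0 3
0 2 2 3
2 2 0 2
7) 0 1 1 0
1 2 3 3
2 1 2 2
0 1 0 3
0 2 2 3
2 2 0 2
8) 0 1 1 1
1 2 3 3
2 1 2 2
0 1 0 3
0 2 2 3
2 2 0 2
9) 0 1 1 2
1 2 3 3
2 1 2 2
0 1 0 3
0 2 2 3
2 2 0 2
10) 0 1 1 3
1 2 3 3
2 1 2 2
0 1 0 3
0 2 2 3
2 2 0 2
11) 0 1 3 1
1 3 0 1
2 1 3 3
0 1 0 3
0 2 2 3
2 2 0 2
12) 0 1 3 2
1 3 0 1
2 1 3 3
0 1 0 3
0 2 2 3
2 2 0 2
13) 0 1 3 3
1 3 0 1
2 1 3 3
0 1 0 3
0 2 2 3
2 2 0 2
14) 0 2 0 1
1 3 1 2
2 1 3 3
0 1 0 3
0 2 2 3
2 2 0 2
15) 0 2 0 2
1 3 1 2
2 1 3 3
0 1 0 3
0 2 2 3
2 2 0 2
16) 0 2 0 3
1 3 1 2
2 1 3 3
0 1 0 3
0 2 2 3
2 2 0 2
17) 0 2 1 0
1 3 1 3
2 1 3 3
0 1 0 3
0 2 2 3
2 2 0 2
18) 0 2 1 1
1 3 1 3
2 1 3 3
0 1 0 3
0 2 2 3
2 2 0 2
19) 0 2 1 2
1 3 1 3
2 1 3 3
0 1 0 3
0 2 2 3
2 2 0 2
20) 0 2 1 3
1 3 1 3
2 1 3 3
0 1 0 3
0 2 2 3
2 2 0 2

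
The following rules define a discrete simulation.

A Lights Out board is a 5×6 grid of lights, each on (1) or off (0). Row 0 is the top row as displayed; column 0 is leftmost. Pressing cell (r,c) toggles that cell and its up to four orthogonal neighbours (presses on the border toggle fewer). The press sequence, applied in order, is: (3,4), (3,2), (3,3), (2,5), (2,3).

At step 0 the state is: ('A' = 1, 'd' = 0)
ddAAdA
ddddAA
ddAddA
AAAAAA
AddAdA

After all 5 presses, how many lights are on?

gen 0: ddAAdA
ddddAA
ddAddA
AAAAAA
AddAdA
gen 1: ddAAdA
ddddAA
ddAdAA
AAAddd
AddAAA
gen 2: ddAAdA
ddddAA
ddddAA
AddAdd
AdAAAA
gen 3: ddAAdA
ddddAA
dddAAA
AdAdAd
AdAdAA
gen 4: ddAAdA
ddddAd
dddAdd
AdAdAA
AdAdAA
gen 5: ddAAdA
dddAAd
ddAdAd
AdAAAA
AdAdAA

16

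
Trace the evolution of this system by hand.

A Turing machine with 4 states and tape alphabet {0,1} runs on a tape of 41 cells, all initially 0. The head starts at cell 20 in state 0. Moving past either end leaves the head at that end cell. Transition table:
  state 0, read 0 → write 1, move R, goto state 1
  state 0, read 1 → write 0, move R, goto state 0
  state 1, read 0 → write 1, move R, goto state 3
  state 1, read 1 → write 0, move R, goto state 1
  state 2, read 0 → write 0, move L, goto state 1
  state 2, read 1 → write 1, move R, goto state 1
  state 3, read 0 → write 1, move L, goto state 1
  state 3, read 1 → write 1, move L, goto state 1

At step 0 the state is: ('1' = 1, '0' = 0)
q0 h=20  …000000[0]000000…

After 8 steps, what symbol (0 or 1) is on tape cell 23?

0

[0] q0 h=20  …000000[0]000000…
[1] q1 h=21  …000001[0]000000…
[2] q3 h=22  …000011[0]000000…
[3] q1 h=21  …000001[1]100000…
[4] q1 h=22  …000010[1]000000…
[5] q1 h=23  …000100[0]000000…
[6] q3 h=24  …001001[0]000000…
[7] q1 h=23  …000100[1]100000…
[8] q1 h=24  …001000[1]000000…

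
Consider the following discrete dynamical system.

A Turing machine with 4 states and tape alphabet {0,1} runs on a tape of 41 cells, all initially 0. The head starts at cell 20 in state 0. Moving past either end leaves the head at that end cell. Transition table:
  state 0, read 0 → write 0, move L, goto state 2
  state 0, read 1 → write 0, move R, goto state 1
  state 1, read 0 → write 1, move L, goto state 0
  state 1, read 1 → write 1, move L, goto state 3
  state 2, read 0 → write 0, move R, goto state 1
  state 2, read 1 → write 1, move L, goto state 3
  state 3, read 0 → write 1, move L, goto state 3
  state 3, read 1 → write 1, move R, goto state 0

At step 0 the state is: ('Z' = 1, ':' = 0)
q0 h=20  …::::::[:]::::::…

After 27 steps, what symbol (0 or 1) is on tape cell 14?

step 0: q0 h=20  …::::::[:]::::::…
step 1: q2 h=19  …::::::[:]::::::…
step 2: q1 h=20  …::::::[:]::::::…
step 3: q0 h=19  …::::::[:]Z:::::…
step 4: q2 h=18  …::::::[:]:Z::::…
step 5: q1 h=19  …::::::[:]Z:::::…
step 6: q0 h=18  …::::::[:]ZZ::::…
step 7: q2 h=17  …::::::[:]:ZZ:::…
step 8: q1 h=18  …::::::[:]ZZ::::…
step 9: q0 h=17  …::::::[:]ZZZ:::…
step 10: q2 h=16  …::::::[:]:ZZZ::…
step 11: q1 h=17  …::::::[:]ZZZ:::…
step 12: q0 h=16  …::::::[:]ZZZZ::…
step 13: q2 h=15  …::::::[:]:ZZZZ:…
step 14: q1 h=16  …::::::[:]ZZZZ::…
step 15: q0 h=15  …::::::[:]ZZZZZ:…
step 16: q2 h=14  …::::::[:]:ZZZZZ…
step 17: q1 h=15  …::::::[:]ZZZZZ:…
step 18: q0 h=14  …::::::[:]ZZZZZZ…
step 19: q2 h=13  …::::::[:]:ZZZZZ…
step 20: q1 h=14  …::::::[:]ZZZZZZ…
step 21: q0 h=13  …::::::[:]ZZZZZZ…
step 22: q2 h=12  …::::::[:]:ZZZZZ…
step 23: q1 h=13  …::::::[:]ZZZZZZ…
step 24: q0 h=12  …::::::[:]ZZZZZZ…
step 25: q2 h=11  …::::::[:]:ZZZZZ…
step 26: q1 h=12  …::::::[:]ZZZZZZ…
step 27: q0 h=11  …::::::[:]ZZZZZZ…

1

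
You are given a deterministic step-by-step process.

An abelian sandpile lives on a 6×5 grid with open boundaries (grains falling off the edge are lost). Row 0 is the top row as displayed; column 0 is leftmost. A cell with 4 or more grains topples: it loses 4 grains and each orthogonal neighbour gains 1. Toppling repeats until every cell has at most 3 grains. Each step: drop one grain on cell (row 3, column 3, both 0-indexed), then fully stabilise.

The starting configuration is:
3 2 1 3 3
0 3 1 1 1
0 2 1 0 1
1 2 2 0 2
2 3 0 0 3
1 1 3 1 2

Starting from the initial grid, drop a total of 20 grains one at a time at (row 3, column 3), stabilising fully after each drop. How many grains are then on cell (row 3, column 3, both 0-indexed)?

[0] 3 2 1 3 3
0 3 1 1 1
0 2 1 0 1
1 2 2 0 2
2 3 0 0 3
1 1 3 1 2
[1] 3 2 1 3 3
0 3 1 1 1
0 2 1 0 1
1 2 2 1 2
2 3 0 0 3
1 1 3 1 2
[2] 3 2 1 3 3
0 3 1 1 1
0 2 1 0 1
1 2 2 2 2
2 3 0 0 3
1 1 3 1 2
[3] 3 2 1 3 3
0 3 1 1 1
0 2 1 0 1
1 2 2 3 2
2 3 0 0 3
1 1 3 1 2
[4] 3 2 1 3 3
0 3 1 1 1
0 2 1 1 1
1 2 3 0 3
2 3 0 1 3
1 1 3 1 2
[5] 3 2 1 3 3
0 3 1 1 1
0 2 1 1 1
1 2 3 1 3
2 3 0 1 3
1 1 3 1 2
[6] 3 2 1 3 3
0 3 1 1 1
0 2 1 1 1
1 2 3 2 3
2 3 0 1 3
1 1 3 1 2
[7] 3 2 1 3 3
0 3 1 1 1
0 2 1 1 1
1 2 3 3 3
2 3 0 1 3
1 1 3 1 2
[8] 3 2 1 3 3
0 3 1 1 1
0 2 2 2 2
1 3 0 2 1
2 3 1 3 0
1 1 3 1 3
[9] 3 2 1 3 3
0 3 1 1 1
0 2 2 2 2
1 3 0 3 1
2 3 1 3 0
1 1 3 1 3
[10] 3 2 1 3 3
0 3 1 1 1
0 2 2 3 2
1 3 1 1 2
2 3 2 0 1
1 1 3 2 3
[11] 3 2 1 3 3
0 3 1 1 1
0 2 2 3 2
1 3 1 2 2
2 3 2 0 1
1 1 3 2 3
[12] 3 2 1 3 3
0 3 1 1 1
0 2 2 3 2
1 3 1 3 2
2 3 2 0 1
1 1 3 2 3
[13] 3 2 1 3 3
0 3 1 2 1
0 2 3 0 3
1 3 2 1 3
2 3 2 1 1
1 1 3 2 3
[14] 3 2 1 3 3
0 3 1 2 1
0 2 3 0 3
1 3 2 2 3
2 3 2 1 1
1 1 3 2 3
[15] 3 2 1 3 3
0 3 1 2 1
0 2 3 0 3
1 3 2 3 3
2 3 2 1 1
1 1 3 2 3
[16] 3 2 1 3 3
0 3 1 2 2
0 2 3 2 0
1 3 3 1 1
2 3 2 2 2
1 1 3 2 3
[17] 3 2 1 3 3
0 3 1 2 2
0 2 3 2 0
1 3 3 2 1
2 3 2 2 2
1 1 3 2 3
[18] 3 2 1 3 3
0 3 1 2 2
0 2 3 2 0
1 3 3 3 1
2 3 2 2 2
1 1 3 2 3
[19] 3 3 1 3 3
1 0 3 3 2
1 1 2 0 1
2 2 3 3 3
3 1 2 2 0
1 3 1 1 1
[20] 3 3 1 3 3
1 0 3 3 2
1 1 3 1 2
2 3 0 2 0
3 1 3 3 1
1 3 1 1 1

2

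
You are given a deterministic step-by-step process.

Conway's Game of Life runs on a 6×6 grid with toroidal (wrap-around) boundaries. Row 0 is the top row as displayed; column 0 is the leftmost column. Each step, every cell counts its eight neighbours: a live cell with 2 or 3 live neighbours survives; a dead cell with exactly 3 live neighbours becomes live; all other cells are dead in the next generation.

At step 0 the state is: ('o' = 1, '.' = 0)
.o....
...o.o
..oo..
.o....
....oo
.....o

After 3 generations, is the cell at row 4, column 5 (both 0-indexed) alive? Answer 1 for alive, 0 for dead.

gen 0: .o....
...o.o
..oo..
.o....
....oo
.....o
gen 1: o...o.
...oo.
..ooo.
..ooo.
o...oo
o...oo
gen 2: o.....
..o...
.....o
.oo...
oo....
.o.o..
gen 3: .oo...
......
.oo...
.oo...
o.....
.oo...

0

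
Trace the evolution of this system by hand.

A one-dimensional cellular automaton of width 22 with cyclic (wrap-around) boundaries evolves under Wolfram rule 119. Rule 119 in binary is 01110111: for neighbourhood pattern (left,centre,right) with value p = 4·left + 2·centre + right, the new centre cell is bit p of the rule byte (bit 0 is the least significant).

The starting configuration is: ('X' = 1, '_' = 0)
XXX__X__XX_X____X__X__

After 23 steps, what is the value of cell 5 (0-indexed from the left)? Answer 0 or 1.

gen 0: XXX__X__XX_X____X__X__
gen 1: __XXXXXX_XXXXXXXXXXXXX
gen 2: XX_____XX____________X
gen 3: _XXXXXX_XXXXXXXXXXXXX_
gen 4: X_____XX____________XX
gen 5: XXXXXX_XXXXXXXXXXXXX__
gen 6: _____XX____________XXX
gen 7: XXXXX_XXXXXXXXXXXXX__X
gen 8: ____XX____________XXX_
gen 9: XXXX_XXXXXXXXXXXXX__XX
gen 10: ___XX____________XXX__
gen 11: XXX_XXXXXXXXXXXXX__XXX
gen 12: __XX____________XXX___
gen 13: XX_XXXXXXXXXXXXX__XXXX
gen 14: _XX____________XXX____
gen 15: X_XXXXXXXXXXXXX__XXXXX
gen 16: XX____________XXX_____
gen 17: _XXXXXXXXXXXXX__XXXXXX
gen 18: X____________XXX_____X
gen 19: XXXXXXXXXXXXX__XXXXXX_
gen 20: ____________XXX_____XX
gen 21: XXXXXXXXXXXX__XXXXXX_X
gen 22: ___________XXX_____XX_
gen 23: XXXXXXXXXXX__XXXXXX_XX

1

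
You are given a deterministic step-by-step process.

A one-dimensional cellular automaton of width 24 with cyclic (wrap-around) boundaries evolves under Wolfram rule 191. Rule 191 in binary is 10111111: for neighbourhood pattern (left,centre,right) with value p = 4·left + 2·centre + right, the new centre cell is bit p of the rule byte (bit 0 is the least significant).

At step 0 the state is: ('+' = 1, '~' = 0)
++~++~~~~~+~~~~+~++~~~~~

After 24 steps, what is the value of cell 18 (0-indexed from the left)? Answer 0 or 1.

k=0  ++~++~~~~~+~~~~+~++~~~~~
k=1  +~++~+++++++++++++~+++++
k=2  ~++~+++++++++++++~++++++
k=3  ++~+++++++++++++~++++++~
k=4  +~+++++++++++++~++++++~+
k=5  ~+++++++++++++~++++++~++
k=6  +++++++++++++~++++++~++~
k=7  ++++++++++++~++++++~++~+
k=8  +++++++++++~++++++~++~++
k=9  ++++++++++~++++++~++~+++
k=10  +++++++++~++++++~++~++++
k=11  ++++++++~++++++~++~+++++
k=12  +++++++~++++++~++~++++++
k=13  ++++++~++++++~++~+++++++
k=14  +++++~++++++~++~++++++++
k=15  ++++~++++++~++~+++++++++
k=16  +++~++++++~++~++++++++++
k=17  ++~++++++~++~+++++++++++
k=18  +~++++++~++~++++++++++++
k=19  ~++++++~++~+++++++++++++
k=20  ++++++~++~+++++++++++++~
k=21  +++++~++~+++++++++++++~+
k=22  ++++~++~+++++++++++++~++
k=23  +++~++~+++++++++++++~+++
k=24  ++~++~+++++++++++++~++++

1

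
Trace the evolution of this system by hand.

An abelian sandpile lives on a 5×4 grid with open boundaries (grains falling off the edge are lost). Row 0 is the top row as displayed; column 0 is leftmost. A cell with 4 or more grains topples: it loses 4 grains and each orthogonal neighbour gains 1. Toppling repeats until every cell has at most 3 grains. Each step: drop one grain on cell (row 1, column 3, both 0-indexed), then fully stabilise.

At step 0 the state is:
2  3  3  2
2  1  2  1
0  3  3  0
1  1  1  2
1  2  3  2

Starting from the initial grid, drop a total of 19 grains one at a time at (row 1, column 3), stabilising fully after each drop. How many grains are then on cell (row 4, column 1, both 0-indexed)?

3

t=0: 2  3  3  2
2  1  2  1
0  3  3  0
1  1  1  2
1  2  3  2
t=1: 2  3  3  2
2  1  2  2
0  3  3  0
1  1  1  2
1  2  3  2
t=2: 2  3  3  2
2  1  2  3
0  3  3  0
1  1  1  2
1  2  3  2
t=3: 2  3  3  3
2  1  3  0
0  3  3  1
1  1  1  2
1  2  3  2
t=4: 2  3  3  3
2  1  3  1
0  3  3  1
1  1  1  2
1  2  3  2
t=5: 2  3  3  3
2  1  3  2
0  3  3  1
1  1  1  2
1  2  3  2
t=6: 2  3  3  3
2  1  3  3
0  3  3  1
1  1  1  2
1  2  3  2
t=7: 3  1  2  1
3  0  3  2
1  1  1  3
1  2  2  2
1  2  3  2
t=8: 3  1  2  1
3  0  3  3
1  1  1  3
1  2  2  2
1  2  3  2
t=9: 3  1  3  2
3  1  0  2
1  1  3  0
1  2  2  3
1  2  3  2
t=10: 3  1  3  2
3  1  0  3
1  1  3  0
1  2  2  3
1  2  3  2
t=11: 3  1  3  3
3  1  1  0
1  1  3  1
1  2  2  3
1  2  3  2
t=12: 3  1  3  3
3  1  1  1
1  1  3  1
1  2  2  3
1  2  3  2
t=13: 3  1  3  3
3  1  1  2
1  1  3  1
1  2  2  3
1  2  3  2
t=14: 3  1  3  3
3  1  1  3
1  1  3  1
1  2  2  3
1  2  3  2
t=15: 3  2  0  1
3  1  3  1
1  1  3  2
1  2  2  3
1  2  3  2
t=16: 3  2  0  1
3  1  3  2
1  1  3  2
1  2  2  3
1  2  3  2
t=17: 3  2  0  1
3  1  3  3
1  1  3  2
1  2  2  3
1  2  3  2
t=18: 3  2  1  2
3  2  1  2
1  2  2  1
1  3  1  2
1  3  1  0
t=19: 3  2  1  2
3  2  1  3
1  2  2  1
1  3  1  2
1  3  1  0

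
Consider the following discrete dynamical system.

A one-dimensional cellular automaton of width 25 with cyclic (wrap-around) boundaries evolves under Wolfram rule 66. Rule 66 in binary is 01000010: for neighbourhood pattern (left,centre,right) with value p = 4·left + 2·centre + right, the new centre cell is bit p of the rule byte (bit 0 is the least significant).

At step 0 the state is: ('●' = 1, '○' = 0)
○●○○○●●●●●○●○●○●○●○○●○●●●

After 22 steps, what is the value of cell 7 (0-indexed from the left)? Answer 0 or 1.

t=0: ○●○○○●●●●●○●○●○●○●○○●○●●●
t=1: ○○○○●○○○○●○○○○○○○○○●○○○○●
t=2: ○○○●○○○○●○○○○○○○○○●○○○○●○
t=3: ○○●○○○○●○○○○○○○○○●○○○○●○○
t=4: ○●○○○○●○○○○○○○○○●○○○○●○○○
t=5: ●○○○○●○○○○○○○○○●○○○○●○○○○
t=6: ○○○○●○○○○○○○○○●○○○○●○○○○●
t=7: ○○○●○○○○○○○○○●○○○○●○○○○●○
t=8: ○○●○○○○○○○○○●○○○○●○○○○●○○
t=9: ○●○○○○○○○○○●○○○○●○○○○●○○○
t=10: ●○○○○○○○○○●○○○○●○○○○●○○○○
t=11: ○○○○○○○○○●○○○○●○○○○●○○○○●
t=12: ○○○○○○○○●○○○○●○○○○●○○○○●○
t=13: ○○○○○○○●○○○○●○○○○●○○○○●○○
t=14: ○○○○○○●○○○○●○○○○●○○○○●○○○
t=15: ○○○○○●○○○○●○○○○●○○○○●○○○○
t=16: ○○○○●○○○○●○○○○●○○○○●○○○○○
t=17: ○○○●○○○○●○○○○●○○○○●○○○○○○
t=18: ○○●○○○○●○○○○●○○○○●○○○○○○○
t=19: ○●○○○○●○○○○●○○○○●○○○○○○○○
t=20: ●○○○○●○○○○●○○○○●○○○○○○○○○
t=21: ○○○○●○○○○●○○○○●○○○○○○○○○●
t=22: ○○○●○○○○●○○○○●○○○○○○○○○●○

0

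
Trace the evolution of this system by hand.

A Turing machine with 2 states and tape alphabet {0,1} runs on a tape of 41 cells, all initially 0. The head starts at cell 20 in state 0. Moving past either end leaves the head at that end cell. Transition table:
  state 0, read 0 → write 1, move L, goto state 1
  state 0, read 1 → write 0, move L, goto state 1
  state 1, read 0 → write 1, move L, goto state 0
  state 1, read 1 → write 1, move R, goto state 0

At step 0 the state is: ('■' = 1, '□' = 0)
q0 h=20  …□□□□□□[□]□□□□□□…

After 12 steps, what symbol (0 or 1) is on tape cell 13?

k=0  q0 h=20  …□□□□□□[□]□□□□□□…
k=1  q1 h=19  …□□□□□□[□]■□□□□□…
k=2  q0 h=18  …□□□□□□[□]■■□□□□…
k=3  q1 h=17  …□□□□□□[□]■■■□□□…
k=4  q0 h=16  …□□□□□□[□]■■■■□□…
k=5  q1 h=15  …□□□□□□[□]■■■■■□…
k=6  q0 h=14  …□□□□□□[□]■■■■■■…
k=7  q1 h=13  …□□□□□□[□]■■■■■■…
k=8  q0 h=12  …□□□□□□[□]■■■■■■…
k=9  q1 h=11  …□□□□□□[□]■■■■■■…
k=10  q0 h=10  …□□□□□□[□]■■■■■■…
k=11  q1 h= 9  …□□□□□□[□]■■■■■■…
k=12  q0 h= 8  …□□□□□□[□]■■■■■■…

1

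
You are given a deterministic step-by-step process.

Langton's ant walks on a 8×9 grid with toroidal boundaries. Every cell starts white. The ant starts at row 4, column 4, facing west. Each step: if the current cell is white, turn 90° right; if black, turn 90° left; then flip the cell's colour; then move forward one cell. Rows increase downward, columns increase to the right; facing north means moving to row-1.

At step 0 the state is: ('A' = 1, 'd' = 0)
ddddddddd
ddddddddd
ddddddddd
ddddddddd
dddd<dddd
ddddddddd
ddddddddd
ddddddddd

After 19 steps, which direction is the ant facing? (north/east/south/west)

south

t=0: ddddddddd
ddddddddd
ddddddddd
ddddddddd
dddd<dddd
ddddddddd
ddddddddd
ddddddddd
t=1: ddddddddd
ddddddddd
ddddddddd
dddd^dddd
ddddAdddd
ddddddddd
ddddddddd
ddddddddd
t=2: ddddddddd
ddddddddd
ddddddddd
ddddA>ddd
ddddAdddd
ddddddddd
ddddddddd
ddddddddd
t=3: ddddddddd
ddddddddd
ddddddddd
ddddAAddd
ddddAvddd
ddddddddd
ddddddddd
ddddddddd
t=4: ddddddddd
ddddddddd
ddddddddd
ddddAAddd
dddd<Addd
ddddddddd
ddddddddd
ddddddddd
t=5: ddddddddd
ddddddddd
ddddddddd
ddddAAddd
dddddAddd
ddddvdddd
ddddddddd
ddddddddd
t=6: ddddddddd
ddddddddd
ddddddddd
ddddAAddd
dddddAddd
ddd<Adddd
ddddddddd
ddddddddd
t=7: ddddddddd
ddddddddd
ddddddddd
ddddAAddd
ddd^dAddd
dddAAdddd
ddddddddd
ddddddddd
t=8: ddddddddd
ddddddddd
ddddddddd
ddddAAddd
dddA>Addd
dddAAdddd
ddddddddd
ddddddddd
t=9: ddddddddd
ddddddddd
ddddddddd
ddddAAddd
dddAAAddd
dddAvdddd
ddddddddd
ddddddddd
t=10: ddddddddd
ddddddddd
ddddddddd
ddddAAddd
dddAAAddd
dddAd>ddd
ddddddddd
ddddddddd
t=11: ddddddddd
ddddddddd
ddddddddd
ddddAAddd
dddAAAddd
dddAdAddd
dddddvddd
ddddddddd
t=12: ddddddddd
ddddddddd
ddddddddd
ddddAAddd
dddAAAddd
dddAdAddd
dddd<Addd
ddddddddd
t=13: ddddddddd
ddddddddd
ddddddddd
ddddAAddd
dddAAAddd
dddA^Addd
ddddAAddd
ddddddddd
t=14: ddddddddd
ddddddddd
ddddddddd
ddddAAddd
dddAAAddd
dddAA>ddd
ddddAAddd
ddddddddd
t=15: ddddddddd
ddddddddd
ddddddddd
ddddAAddd
dddAA^ddd
dddAAdddd
ddddAAddd
ddddddddd
t=16: ddddddddd
ddddddddd
ddddddddd
ddddAAddd
dddA<dddd
dddAAdddd
ddddAAddd
ddddddddd
t=17: ddddddddd
ddddddddd
ddddddddd
ddddAAddd
dddAddddd
dddAvdddd
ddddAAddd
ddddddddd
t=18: ddddddddd
ddddddddd
ddddddddd
ddddAAddd
dddAddddd
dddAd>ddd
ddddAAddd
ddddddddd
t=19: ddddddddd
ddddddddd
ddddddddd
ddddAAddd
dddAddddd
dddAdAddd
ddddAvddd
ddddddddd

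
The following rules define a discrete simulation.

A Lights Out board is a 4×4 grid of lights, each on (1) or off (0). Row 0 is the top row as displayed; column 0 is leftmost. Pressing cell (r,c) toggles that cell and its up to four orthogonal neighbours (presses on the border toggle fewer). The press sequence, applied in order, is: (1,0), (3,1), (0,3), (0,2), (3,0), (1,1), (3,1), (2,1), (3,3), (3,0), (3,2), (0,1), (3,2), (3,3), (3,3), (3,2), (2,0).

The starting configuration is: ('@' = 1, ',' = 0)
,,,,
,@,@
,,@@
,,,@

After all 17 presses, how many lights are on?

9

0) ,,,,
,@,@
,,@@
,,,@
1) @,,,
@,,@
@,@@
,,,@
2) @,,,
@,,@
@@@@
@@@@
3) @,@@
@,,,
@@@@
@@@@
4) @@,,
@,@,
@@@@
@@@@
5) @@,,
@,@,
,@@@
,,@@
6) @,,,
,@,,
,,@@
,,@@
7) @,,,
,@,,
,@@@
@@,@
8) @,,,
,,,,
@,,@
@,,@
9) @,,,
,,,,
@,,,
@,@,
10) @,,,
,,,,
,,,,
,@@,
11) @,,,
,,,,
,,@,
,,,@
12) ,@@,
,@,,
,,@,
,,,@
13) ,@@,
,@,,
,,,,
,@@,
14) ,@@,
,@,,
,,,@
,@,@
15) ,@@,
,@,,
,,,,
,@@,
16) ,@@,
,@,,
,,@,
,,,@
17) ,@@,
@@,,
@@@,
@,,@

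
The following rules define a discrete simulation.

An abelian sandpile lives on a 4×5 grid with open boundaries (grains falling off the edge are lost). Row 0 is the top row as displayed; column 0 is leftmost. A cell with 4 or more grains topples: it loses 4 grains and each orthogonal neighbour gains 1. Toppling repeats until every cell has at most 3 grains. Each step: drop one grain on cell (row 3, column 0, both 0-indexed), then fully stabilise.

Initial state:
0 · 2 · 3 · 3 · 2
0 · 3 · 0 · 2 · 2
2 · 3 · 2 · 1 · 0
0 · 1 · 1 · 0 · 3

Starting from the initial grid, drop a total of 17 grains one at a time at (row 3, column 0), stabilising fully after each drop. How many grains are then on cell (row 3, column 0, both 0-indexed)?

t=0: 0 · 2 · 3 · 3 · 2
0 · 3 · 0 · 2 · 2
2 · 3 · 2 · 1 · 0
0 · 1 · 1 · 0 · 3
t=1: 0 · 2 · 3 · 3 · 2
0 · 3 · 0 · 2 · 2
2 · 3 · 2 · 1 · 0
1 · 1 · 1 · 0 · 3
t=2: 0 · 2 · 3 · 3 · 2
0 · 3 · 0 · 2 · 2
2 · 3 · 2 · 1 · 0
2 · 1 · 1 · 0 · 3
t=3: 0 · 2 · 3 · 3 · 2
0 · 3 · 0 · 2 · 2
2 · 3 · 2 · 1 · 0
3 · 1 · 1 · 0 · 3
t=4: 0 · 2 · 3 · 3 · 2
0 · 3 · 0 · 2 · 2
3 · 3 · 2 · 1 · 0
0 · 2 · 1 · 0 · 3
t=5: 0 · 2 · 3 · 3 · 2
0 · 3 · 0 · 2 · 2
3 · 3 · 2 · 1 · 0
1 · 2 · 1 · 0 · 3
t=6: 0 · 2 · 3 · 3 · 2
0 · 3 · 0 · 2 · 2
3 · 3 · 2 · 1 · 0
2 · 2 · 1 · 0 · 3
t=7: 0 · 2 · 3 · 3 · 2
0 · 3 · 0 · 2 · 2
3 · 3 · 2 · 1 · 0
3 · 2 · 1 · 0 · 3
t=8: 0 · 3 · 3 · 3 · 2
2 · 0 · 1 · 2 · 2
1 · 2 · 3 · 1 · 0
2 · 0 · 2 · 0 · 3
t=9: 0 · 3 · 3 · 3 · 2
2 · 0 · 1 · 2 · 2
1 · 2 · 3 · 1 · 0
3 · 0 · 2 · 0 · 3
t=10: 0 · 3 · 3 · 3 · 2
2 · 0 · 1 · 2 · 2
2 · 2 · 3 · 1 · 0
0 · 1 · 2 · 0 · 3
t=11: 0 · 3 · 3 · 3 · 2
2 · 0 · 1 · 2 · 2
2 · 2 · 3 · 1 · 0
1 · 1 · 2 · 0 · 3
t=12: 0 · 3 · 3 · 3 · 2
2 · 0 · 1 · 2 · 2
2 · 2 · 3 · 1 · 0
2 · 1 · 2 · 0 · 3
t=13: 0 · 3 · 3 · 3 · 2
2 · 0 · 1 · 2 · 2
2 · 2 · 3 · 1 · 0
3 · 1 · 2 · 0 · 3
t=14: 0 · 3 · 3 · 3 · 2
2 · 0 · 1 · 2 · 2
3 · 2 · 3 · 1 · 0
0 · 2 · 2 · 0 · 3
t=15: 0 · 3 · 3 · 3 · 2
2 · 0 · 1 · 2 · 2
3 · 2 · 3 · 1 · 0
1 · 2 · 2 · 0 · 3
t=16: 0 · 3 · 3 · 3 · 2
2 · 0 · 1 · 2 · 2
3 · 2 · 3 · 1 · 0
2 · 2 · 2 · 0 · 3
t=17: 0 · 3 · 3 · 3 · 2
2 · 0 · 1 · 2 · 2
3 · 2 · 3 · 1 · 0
3 · 2 · 2 · 0 · 3

3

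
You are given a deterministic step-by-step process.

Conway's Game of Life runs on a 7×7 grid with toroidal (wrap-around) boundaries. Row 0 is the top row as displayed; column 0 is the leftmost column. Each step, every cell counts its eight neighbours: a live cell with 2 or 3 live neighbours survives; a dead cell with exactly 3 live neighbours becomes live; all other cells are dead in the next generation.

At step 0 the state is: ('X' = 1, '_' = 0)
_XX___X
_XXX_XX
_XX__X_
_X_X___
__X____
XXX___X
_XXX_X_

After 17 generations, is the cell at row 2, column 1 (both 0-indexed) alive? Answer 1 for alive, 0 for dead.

gen 0: _XX___X
_XXX_XX
_XX__X_
_X_X___
__X____
XXX___X
_XXX_X_
gen 1: ______X
___XXXX
_____XX
_X_X___
___X___
X_____X
___X_X_
gen 2: ___X__X
X___X__
X_XX__X
__X_X__
X_X____
____X_X
X____X_
gen 3: X___XXX
XXX_XX_
X_X_XXX
X_X___X
_X___X_
XX___XX
X___XX_
gen 4: _______
__X____
__X_X__
__XXX__
__X__X_
_X_____
_______
gen 5: _______
___X___
_XX_X__
_XX_XX_
_XX_X__
_______
_______
gen 6: _______
__XX___
_X__XX_
X___XX_
_XX_XX_
_______
_______
gen 7: _______
__XXX__
_XX__XX
X_X____
_X_XXXX
_______
_______
gen 8: ___X___
_XXXXX_
X___XXX
_______
XXXXXXX
____XX_
_______
gen 9: ___X___
XXX____
XXX___X
__X____
XXXX__X
XXX____
____X__
gen 10: _XXX___
___X__X
___X__X
_______
___X__X
______X
_XXX___
gen 11: XX__X__
X__XX__
_______
_______
_______
X__X___
XX_X___
gen 12: ____X_X
XX_XX__
_______
_______
_______
XXX____
___XX_X
gen 13: __X___X
X__XXX_
_______
_______
_X_____
XXXX___
_XXXX_X
gen 14: ______X
___XXXX
____X__
_______
XX_____
____X__
____XXX
gen 15: X__X___
___XX_X
___XX__
_______
_______
X___X_X
____X_X
gen 16: X__X__X
__X__X_
___XXX_
_______
_______
X_____X
___XX_X
gen 17: X_XX__X
__X__X_
___XXX_
____X__
_______
X____XX
___XX__

0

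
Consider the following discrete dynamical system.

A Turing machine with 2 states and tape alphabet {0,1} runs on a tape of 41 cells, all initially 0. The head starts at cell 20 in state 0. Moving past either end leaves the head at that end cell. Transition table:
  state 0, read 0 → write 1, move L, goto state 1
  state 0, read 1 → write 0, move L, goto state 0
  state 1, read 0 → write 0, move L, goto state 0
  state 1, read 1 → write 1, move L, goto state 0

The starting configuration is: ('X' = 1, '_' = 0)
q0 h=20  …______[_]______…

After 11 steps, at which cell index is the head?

[0] q0 h=20  …______[_]______…
[1] q1 h=19  …______[_]X_____…
[2] q0 h=18  …______[_]_X____…
[3] q1 h=17  …______[_]X_X___…
[4] q0 h=16  …______[_]_X_X__…
[5] q1 h=15  …______[_]X_X_X_…
[6] q0 h=14  …______[_]_X_X_X…
[7] q1 h=13  …______[_]X_X_X_…
[8] q0 h=12  …______[_]_X_X_X…
[9] q1 h=11  …______[_]X_X_X_…
[10] q0 h=10  …______[_]_X_X_X…
[11] q1 h= 9  …______[_]X_X_X_…

9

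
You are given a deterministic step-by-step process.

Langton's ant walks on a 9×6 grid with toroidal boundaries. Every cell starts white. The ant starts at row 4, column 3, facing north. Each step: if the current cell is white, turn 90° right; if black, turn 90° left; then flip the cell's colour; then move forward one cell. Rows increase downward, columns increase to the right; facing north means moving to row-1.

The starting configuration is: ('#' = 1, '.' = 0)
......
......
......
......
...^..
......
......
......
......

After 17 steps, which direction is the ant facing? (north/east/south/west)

step 0: ......
......
......
......
...^..
......
......
......
......
step 1: ......
......
......
......
...#>.
......
......
......
......
step 2: ......
......
......
......
...##.
....v.
......
......
......
step 3: ......
......
......
......
...##.
...<#.
......
......
......
step 4: ......
......
......
......
...^#.
...##.
......
......
......
step 5: ......
......
......
......
..<.#.
...##.
......
......
......
step 6: ......
......
......
..^...
..#.#.
...##.
......
......
......
step 7: ......
......
......
..#>..
..#.#.
...##.
......
......
......
step 8: ......
......
......
..##..
..#v#.
...##.
......
......
......
step 9: ......
......
......
..##..
..<##.
...##.
......
......
......
step 10: ......
......
......
..##..
...##.
..v##.
......
......
......
step 11: ......
......
......
..##..
...##.
.<###.
......
......
......
step 12: ......
......
......
..##..
.^.##.
.####.
......
......
......
step 13: ......
......
......
..##..
.#>##.
.####.
......
......
......
step 14: ......
......
......
..##..
.####.
.#v##.
......
......
......
step 15: ......
......
......
..##..
.####.
.#.>#.
......
......
......
step 16: ......
......
......
..##..
.##^#.
.#..#.
......
......
......
step 17: ......
......
......
..##..
.#<.#.
.#..#.
......
......
......

west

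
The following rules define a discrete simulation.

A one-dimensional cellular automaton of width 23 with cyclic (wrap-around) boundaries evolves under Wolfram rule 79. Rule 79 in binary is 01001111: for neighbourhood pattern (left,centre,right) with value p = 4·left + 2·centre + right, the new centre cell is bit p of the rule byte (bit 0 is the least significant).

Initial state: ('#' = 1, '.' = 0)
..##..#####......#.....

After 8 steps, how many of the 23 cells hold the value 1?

13

k=0  ..##..#####......#.....
k=1  ####.##...#.######.####
k=2  ...#.##.###.#....#.#...
k=3  ####.##.#.#.#.####.#.##
k=4  ...#.##.#.#.#.#..#.#.#.
k=5  ####.##.#.#.#.#.##.#.#.
k=6  #..#.##.#.#.#.#.##.#.#.
k=7  #.##.##.#.#.#.#.##.#.#.
k=8  #.##.##.#.#.#.#.##.#.#.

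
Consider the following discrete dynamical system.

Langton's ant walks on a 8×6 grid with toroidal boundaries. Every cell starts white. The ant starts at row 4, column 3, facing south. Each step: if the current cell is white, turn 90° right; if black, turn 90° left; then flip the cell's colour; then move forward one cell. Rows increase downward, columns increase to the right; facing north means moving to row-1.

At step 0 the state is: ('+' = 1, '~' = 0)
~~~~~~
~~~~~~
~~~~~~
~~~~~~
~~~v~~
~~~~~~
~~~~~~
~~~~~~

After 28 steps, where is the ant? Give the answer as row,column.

gen 0: ~~~~~~
~~~~~~
~~~~~~
~~~~~~
~~~v~~
~~~~~~
~~~~~~
~~~~~~
gen 1: ~~~~~~
~~~~~~
~~~~~~
~~~~~~
~~<+~~
~~~~~~
~~~~~~
~~~~~~
gen 2: ~~~~~~
~~~~~~
~~~~~~
~~^~~~
~~++~~
~~~~~~
~~~~~~
~~~~~~
gen 3: ~~~~~~
~~~~~~
~~~~~~
~~+>~~
~~++~~
~~~~~~
~~~~~~
~~~~~~
gen 4: ~~~~~~
~~~~~~
~~~~~~
~~++~~
~~+v~~
~~~~~~
~~~~~~
~~~~~~
gen 5: ~~~~~~
~~~~~~
~~~~~~
~~++~~
~~+~>~
~~~~~~
~~~~~~
~~~~~~
gen 6: ~~~~~~
~~~~~~
~~~~~~
~~++~~
~~+~+~
~~~~v~
~~~~~~
~~~~~~
gen 7: ~~~~~~
~~~~~~
~~~~~~
~~++~~
~~+~+~
~~~<+~
~~~~~~
~~~~~~
gen 8: ~~~~~~
~~~~~~
~~~~~~
~~++~~
~~+^+~
~~~++~
~~~~~~
~~~~~~
gen 9: ~~~~~~
~~~~~~
~~~~~~
~~++~~
~~++>~
~~~++~
~~~~~~
~~~~~~
gen 10: ~~~~~~
~~~~~~
~~~~~~
~~++^~
~~++~~
~~~++~
~~~~~~
~~~~~~
gen 11: ~~~~~~
~~~~~~
~~~~~~
~~+++>
~~++~~
~~~++~
~~~~~~
~~~~~~
gen 12: ~~~~~~
~~~~~~
~~~~~~
~~++++
~~++~v
~~~++~
~~~~~~
~~~~~~
gen 13: ~~~~~~
~~~~~~
~~~~~~
~~++++
~~++<+
~~~++~
~~~~~~
~~~~~~
gen 14: ~~~~~~
~~~~~~
~~~~~~
~~++^+
~~++++
~~~++~
~~~~~~
~~~~~~
gen 15: ~~~~~~
~~~~~~
~~~~~~
~~+<~+
~~++++
~~~++~
~~~~~~
~~~~~~
gen 16: ~~~~~~
~~~~~~
~~~~~~
~~+~~+
~~+v++
~~~++~
~~~~~~
~~~~~~
gen 17: ~~~~~~
~~~~~~
~~~~~~
~~+~~+
~~+~>+
~~~++~
~~~~~~
~~~~~~
gen 18: ~~~~~~
~~~~~~
~~~~~~
~~+~^+
~~+~~+
~~~++~
~~~~~~
~~~~~~
gen 19: ~~~~~~
~~~~~~
~~~~~~
~~+~+>
~~+~~+
~~~++~
~~~~~~
~~~~~~
gen 20: ~~~~~~
~~~~~~
~~~~~^
~~+~+~
~~+~~+
~~~++~
~~~~~~
~~~~~~
gen 21: ~~~~~~
~~~~~~
>~~~~+
~~+~+~
~~+~~+
~~~++~
~~~~~~
~~~~~~
gen 22: ~~~~~~
~~~~~~
+~~~~+
v~+~+~
~~+~~+
~~~++~
~~~~~~
~~~~~~
gen 23: ~~~~~~
~~~~~~
+~~~~+
+~+~+<
~~+~~+
~~~++~
~~~~~~
~~~~~~
gen 24: ~~~~~~
~~~~~~
+~~~~^
+~+~++
~~+~~+
~~~++~
~~~~~~
~~~~~~
gen 25: ~~~~~~
~~~~~~
+~~~<~
+~+~++
~~+~~+
~~~++~
~~~~~~
~~~~~~
gen 26: ~~~~~~
~~~~^~
+~~~+~
+~+~++
~~+~~+
~~~++~
~~~~~~
~~~~~~
gen 27: ~~~~~~
~~~~+>
+~~~+~
+~+~++
~~+~~+
~~~++~
~~~~~~
~~~~~~
gen 28: ~~~~~~
~~~~++
+~~~+v
+~+~++
~~+~~+
~~~++~
~~~~~~
~~~~~~

2,5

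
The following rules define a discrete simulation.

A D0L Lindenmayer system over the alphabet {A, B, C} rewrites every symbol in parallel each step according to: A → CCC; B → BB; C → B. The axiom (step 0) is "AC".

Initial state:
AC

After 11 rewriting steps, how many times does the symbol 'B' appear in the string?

2560

k=0  AC
k=1  CCCB
k=2  BBBBB
k=3  BBBBBBBBBB
k=4  BBBBBBBBBBBBBBBBBBBB
k=5  BBBBBBBBBBBBBBBBBBBBBBBBBBBBBBBBBBBBBBBB
k=6  BBBBBBBBBBBBBBBBBBBBBBBBBBBBBBBBBBBBBBBBBBBBBBBBBBBBBBBBBBBBBBBBBBBBBBBBBBBBBBBB
k=7  BBBBBBBBBBBBBBBBBBBBBBBBBBBBBBBBBBBBBBBBBBBBBBBBBBBBBBBBBB…BBBBBBBBBBBBBBBBBBBBBBBBBBBBBBBBBBBBBBBBBBBBBBBBBBBBBBBBBB  (len 160)
k=8  BBBBBBBBBBBBBBBBBBBBBBBBBBBBBBBBBBBBBBBBBBBBBBBBBBBBBBBBBB…BBBBBBBBBBBBBBBBBBBBBBBBBBBBBBBBBBBBBBBBBBBBBBBBBBBBBBBBBB  (len 320)
k=9  BBBBBBBBBBBBBBBBBBBBBBBBBBBBBBBBBBBBBBBBBBBBBBBBBBBBBBBBBB…BBBBBBBBBBBBBBBBBBBBBBBBBBBBBBBBBBBBBBBBBBBBBBBBBBBBBBBBBB  (len 640)
k=10  BBBBBBBBBBBBBBBBBBBBBBBBBBBBBBBBBBBBBBBBBBBBBBBBBBBBBBBBBB…BBBBBBBBBBBBBBBBBBBBBBBBBBBBBBBBBBBBBBBBBBBBBBBBBBBBBBBBBB  (len 1280)
k=11  BBBBBBBBBBBBBBBBBBBBBBBBBBBBBBBBBBBBBBBBBBBBBBBBBBBBBBBBBB…BBBBBBBBBBBBBBBBBBBBBBBBBBBBBBBBBBBBBBBBBBBBBBBBBBBBBBBBBB  (len 2560)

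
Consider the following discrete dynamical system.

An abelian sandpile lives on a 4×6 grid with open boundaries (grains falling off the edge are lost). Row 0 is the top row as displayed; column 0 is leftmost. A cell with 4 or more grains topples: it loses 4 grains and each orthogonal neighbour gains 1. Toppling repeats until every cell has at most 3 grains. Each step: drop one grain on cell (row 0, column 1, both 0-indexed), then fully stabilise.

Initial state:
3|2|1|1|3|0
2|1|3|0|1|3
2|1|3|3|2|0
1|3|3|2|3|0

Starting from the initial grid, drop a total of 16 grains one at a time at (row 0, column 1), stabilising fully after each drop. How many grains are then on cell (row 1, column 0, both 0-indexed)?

t=0: 3|2|1|1|3|0
2|1|3|0|1|3
2|1|3|3|2|0
1|3|3|2|3|0
t=1: 3|3|1|1|3|0
2|1|3|0|1|3
2|1|3|3|2|0
1|3|3|2|3|0
t=2: 0|1|2|1|3|0
3|2|3|0|1|3
2|1|3|3|2|0
1|3|3|2|3|0
t=3: 0|2|2|1|3|0
3|2|3|0|1|3
2|1|3|3|2|0
1|3|3|2|3|0
t=4: 0|3|2|1|3|0
3|2|3|0|1|3
2|1|3|3|2|0
1|3|3|2|3|0
t=5: 1|0|3|1|3|0
3|3|3|0|1|3
2|1|3|3|2|0
1|3|3|2|3|0
t=6: 1|1|3|1|3|0
3|3|3|0|1|3
2|1|3|3|2|0
1|3|3|2|3|0
t=7: 1|2|3|1|3|0
3|3|3|0|1|3
2|1|3|3|2|0
1|3|3|2|3|0
t=8: 1|3|3|1|3|0
3|3|3|0|1|3
2|1|3|3|2|0
1|3|3|2|3|0
t=9: 3|2|1|2|3|0
1|3|2|2|2|3
0|1|3|2|0|1
3|1|2|1|1|1
t=10: 3|3|1|2|3|0
1|3|2|2|2|3
0|1|3|2|0|1
3|1|2|1|1|1
t=11: 0|2|2|2|3|0
3|0|3|2|2|3
0|2|3|2|0|1
3|1|2|1|1|1
t=12: 0|3|2|2|3|0
3|0|3|2|2|3
0|2|3|2|0|1
3|1|2|1|1|1
t=13: 1|0|3|2|3|0
3|1|3|2|2|3
0|2|3|2|0|1
3|1|2|1|1|1
t=14: 1|1|3|2|3|0
3|1|3|2|2|3
0|2|3|2|0|1
3|1|2|1|1|1
t=15: 1|2|3|2|3|0
3|1|3|2|2|3
0|2|3|2|0|1
3|1|2|1|1|1
t=16: 1|3|3|2|3|0
3|1|3|2|2|3
0|2|3|2|0|1
3|1|2|1|1|1

3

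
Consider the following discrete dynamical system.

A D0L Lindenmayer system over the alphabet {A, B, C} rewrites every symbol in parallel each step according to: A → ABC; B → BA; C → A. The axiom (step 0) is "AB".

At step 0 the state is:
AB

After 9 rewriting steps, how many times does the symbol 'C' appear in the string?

636

k=0  AB
k=1  ABCBA
k=2  ABCBAABAABC
k=3  ABCBAABAABCABCBAABCABCBAA
k=4  ABCBAABAABCABCBAABCABCBAAABCBAABAABCABCBAAABCBAABAABCABC
k=5  ABCBAABAABCABCBAABCABCBAAABCBAABAABCABCBAAABCBAABAABCABCAB…BCBAABCABCBAAABCBAABAABCABCABCBAABAABCABCBAABCABCBAAABCBAA  (len 126)
k=6  ABCBAABAABCABCBAABCABCBAAABCBAABAABCABCBAAABCBAABAABCABCAB…BCBAABCABCBAAABCBAABAABCABCBAAABCBAABAABCABCABCBAABAABCABC  (len 283)
k=7  ABCBAABAABCABCBAABCABCBAAABCBAABAABCABCBAAABCBAABAABCABCAB…AABAABCABCBAABCABCBAAABCBAAABCBAABAABCABCBAABCABCBAAABCBAA  (len 636)
k=8  ABCBAABAABCABCBAABCABCBAAABCBAABAABCABCBAAABCBAABAABCABCAB…BCBAABCABCBAAABCBAABAABCABCBAAABCBAABAABCABCABCBAABAABCABC  (len 1429)
k=9  ABCBAABAABCABCBAABCABCBAAABCBAABAABCABCBAAABCBAABAABCABCAB…AABAABCABCBAABCABCBAAABCBAAABCBAABAABCABCBAABCABCBAAABCBAA  (len 3211)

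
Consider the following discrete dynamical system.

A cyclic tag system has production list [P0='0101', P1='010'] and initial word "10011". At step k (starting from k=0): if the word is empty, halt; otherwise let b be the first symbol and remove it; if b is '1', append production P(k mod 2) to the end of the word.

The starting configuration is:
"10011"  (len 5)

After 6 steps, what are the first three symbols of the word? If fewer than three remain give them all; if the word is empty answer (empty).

101

step 0: "10011"  (len 5)
step 1: "00110101"  (len 8)
step 2: "0110101"  (len 7)
step 3: "110101"  (len 6)
step 4: "10101010"  (len 8)
step 5: "01010100101"  (len 11)
step 6: "1010100101"  (len 10)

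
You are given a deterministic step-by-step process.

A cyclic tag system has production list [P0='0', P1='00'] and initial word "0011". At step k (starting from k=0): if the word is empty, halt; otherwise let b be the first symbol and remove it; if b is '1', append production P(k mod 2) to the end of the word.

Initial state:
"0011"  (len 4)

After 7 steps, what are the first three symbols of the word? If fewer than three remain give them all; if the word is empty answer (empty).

(empty)

k=0  "0011"  (len 4)
k=1  "011"  (len 3)
k=2  "11"  (len 2)
k=3  "10"  (len 2)
k=4  "000"  (len 3)
k=5  "00"  (len 2)
k=6  "0"  (len 1)
k=7  (halted — word empty)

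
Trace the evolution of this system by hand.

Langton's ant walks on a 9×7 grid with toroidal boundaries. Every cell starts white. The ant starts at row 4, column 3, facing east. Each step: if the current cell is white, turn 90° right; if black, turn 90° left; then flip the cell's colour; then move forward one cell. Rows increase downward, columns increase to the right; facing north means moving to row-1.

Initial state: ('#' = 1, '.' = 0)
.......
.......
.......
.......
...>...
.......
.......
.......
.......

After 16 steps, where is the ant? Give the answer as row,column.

0) .......
.......
.......
.......
...>...
.......
.......
.......
.......
1) .......
.......
.......
.......
...#...
...v...
.......
.......
.......
2) .......
.......
.......
.......
...#...
..<#...
.......
.......
.......
3) .......
.......
.......
.......
..^#...
..##...
.......
.......
.......
4) .......
.......
.......
.......
..#>...
..##...
.......
.......
.......
5) .......
.......
.......
...^...
..#....
..##...
.......
.......
.......
6) .......
.......
.......
...#>..
..#....
..##...
.......
.......
.......
7) .......
.......
.......
...##..
..#.v..
..##...
.......
.......
.......
8) .......
.......
.......
...##..
..#<#..
..##...
.......
.......
.......
9) .......
.......
.......
...^#..
..###..
..##...
.......
.......
.......
10) .......
.......
.......
..<.#..
..###..
..##...
.......
.......
.......
11) .......
.......
..^....
..#.#..
..###..
..##...
.......
.......
.......
12) .......
.......
..#>...
..#.#..
..###..
..##...
.......
.......
.......
13) .......
.......
..##...
..#v#..
..###..
..##...
.......
.......
.......
14) .......
.......
..##...
..<##..
..###..
..##...
.......
.......
.......
15) .......
.......
..##...
...##..
..v##..
..##...
.......
.......
.......
16) .......
.......
..##...
...##..
...>#..
..##...
.......
.......
.......

4,3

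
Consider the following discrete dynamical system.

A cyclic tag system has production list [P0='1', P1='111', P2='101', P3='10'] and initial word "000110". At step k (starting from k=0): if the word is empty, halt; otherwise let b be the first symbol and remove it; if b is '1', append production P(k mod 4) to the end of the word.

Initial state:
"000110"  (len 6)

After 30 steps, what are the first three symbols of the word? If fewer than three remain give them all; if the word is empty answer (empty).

110

t=0: "000110"  (len 6)
t=1: "00110"  (len 5)
t=2: "0110"  (len 4)
t=3: "110"  (len 3)
t=4: "1010"  (len 4)
t=5: "0101"  (len 4)
t=6: "101"  (len 3)
t=7: "01101"  (len 5)
t=8: "1101"  (len 4)
t=9: "1011"  (len 4)
t=10: "011111"  (len 6)
t=11: "11111"  (len 5)
t=12: "111110"  (len 6)
t=13: "111101"  (len 6)
t=14: "11101111"  (len 8)
t=15: "1101111101"  (len 10)
t=16: "10111110110"  (len 11)
t=17: "01111101101"  (len 11)
t=18: "1111101101"  (len 10)
t=19: "111101101101"  (len 12)
t=20: "1110110110110"  (len 13)
t=21: "1101101101101"  (len 13)
t=22: "101101101101111"  (len 15)
t=23: "01101101101111101"  (len 17)
t=24: "1101101101111101"  (len 16)
t=25: "1011011011111011"  (len 16)
t=26: "011011011111011111"  (len 18)
t=27: "11011011111011111"  (len 17)
t=28: "101101111101111110"  (len 18)
t=29: "011011111011111101"  (len 18)
t=30: "11011111011111101"  (len 17)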